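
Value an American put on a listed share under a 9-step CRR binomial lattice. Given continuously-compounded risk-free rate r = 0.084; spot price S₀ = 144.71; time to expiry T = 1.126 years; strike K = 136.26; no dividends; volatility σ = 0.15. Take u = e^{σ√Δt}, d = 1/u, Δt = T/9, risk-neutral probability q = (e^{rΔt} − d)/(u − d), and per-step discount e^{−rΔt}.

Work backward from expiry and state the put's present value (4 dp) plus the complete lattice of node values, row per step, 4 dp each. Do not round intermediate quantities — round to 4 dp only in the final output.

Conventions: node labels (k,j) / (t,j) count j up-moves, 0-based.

price = 2.3419
tree:
2.3419
4.2529 1.0354
7.5108 2.0303 0.3519
12.8438 3.8823 0.7599 0.0704
19.2212 7.1979 1.6123 0.1719 0.0000
25.2690 12.8438 3.3430 0.4199 0.0000 0.0000
31.0043 19.2212 6.7119 1.0257 0.0000 0.0000 0.0000
36.4433 25.2690 12.8438 2.5052 0.0000 0.0000 0.0000 0.0000
41.6012 31.0043 19.2212 6.1190 0.0000 0.0000 0.0000 0.0000 0.0000
46.4925 36.4433 25.2690 12.8438 0.0000 0.0000 0.0000 0.0000 0.0000 0.0000

Δt=0.12511  u=1.05449  d=0.94833  q=0.58625  discount=0.98955
step 9 (expiry): payoffs max(K−S,0) = 46.4925 36.4433 25.2690 12.8438 0.0000 0.0000 0.0000 0.0000 0.0000 0.0000
k=8: (k=8,j=0): S=94.6588, K−S=41.6012, hold=40.1767 ⇒ V=41.6012 exercise | (k=8,j=1): S=105.2557, K−S=31.0043, hold=29.5798 ⇒ V=31.0043 exercise | (k=8,j=2): S=117.0388, K−S=19.2212, hold=17.7967 ⇒ V=19.2212 exercise | (k=8,j=3): S=130.1410, K−S=6.1190, hold=5.2585 ⇒ V=6.1190 exercise | (k=8,j=4): S=144.7100, K−S=0.0000, hold=0.0000 ⇒ V=0.0000 continue | (k=8,j=5): S=160.9099, K−S=0.0000, hold=0.0000 ⇒ V=0.0000 continue | (k=8,j=6): S=178.9234, K−S=0.0000, hold=0.0000 ⇒ V=0.0000 continue | (k=8,j=7): S=198.9535, K−S=0.0000, hold=0.0000 ⇒ V=0.0000 continue | (k=8,j=8): S=221.2259, K−S=0.0000, hold=0.0000 ⇒ V=0.0000 continue
k=7: (k=7,j=0): S=99.8167, K−S=36.4433, hold=35.0188 ⇒ V=36.4433 exercise | (k=7,j=1): S=110.9910, K−S=25.2690, hold=23.8445 ⇒ V=25.2690 exercise | (k=7,j=2): S=123.4162, K−S=12.8438, hold=11.4193 ⇒ V=12.8438 exercise | (k=7,j=3): S=137.2323, K−S=0.0000, hold=2.5052 ⇒ V=2.5052 continue | (k=7,j=4): S=152.5951, K−S=0.0000, hold=0.0000 ⇒ V=0.0000 continue | (k=7,j=5): S=169.6778, K−S=0.0000, hold=0.0000 ⇒ V=0.0000 continue | (k=7,j=6): S=188.6729, K−S=0.0000, hold=0.0000 ⇒ V=0.0000 continue | (k=7,j=7): S=209.7943, K−S=0.0000, hold=0.0000 ⇒ V=0.0000 continue
k=6: (k=6,j=0): S=105.2557, K−S=31.0043, hold=29.5798 ⇒ V=31.0043 exercise | (k=6,j=1): S=117.0388, K−S=19.2212, hold=17.7967 ⇒ V=19.2212 exercise | (k=6,j=2): S=130.1410, K−S=6.1190, hold=6.7119 ⇒ V=6.7119 continue | (k=6,j=3): S=144.7100, K−S=0.0000, hold=1.0257 ⇒ V=1.0257 continue | (k=6,j=4): S=160.9099, K−S=0.0000, hold=0.0000 ⇒ V=0.0000 continue | (k=6,j=5): S=178.9234, K−S=0.0000, hold=0.0000 ⇒ V=0.0000 continue | (k=6,j=6): S=198.9535, K−S=0.0000, hold=0.0000 ⇒ V=0.0000 continue
k=5: (k=5,j=0): S=110.9910, K−S=25.2690, hold=23.8445 ⇒ V=25.2690 exercise | (k=5,j=1): S=123.4162, K−S=12.8438, hold=11.7633 ⇒ V=12.8438 exercise | (k=5,j=2): S=137.2323, K−S=0.0000, hold=3.3430 ⇒ V=3.3430 continue | (k=5,j=3): S=152.5951, K−S=0.0000, hold=0.4199 ⇒ V=0.4199 continue | (k=5,j=4): S=169.6778, K−S=0.0000, hold=0.0000 ⇒ V=0.0000 continue | (k=5,j=5): S=188.6729, K−S=0.0000, hold=0.0000 ⇒ V=0.0000 continue
k=4: (k=4,j=0): S=117.0388, K−S=19.2212, hold=17.7967 ⇒ V=19.2212 exercise | (k=4,j=1): S=130.1410, K−S=6.1190, hold=7.1979 ⇒ V=7.1979 continue | (k=4,j=2): S=144.7100, K−S=0.0000, hold=1.6123 ⇒ V=1.6123 continue | (k=4,j=3): S=160.9099, K−S=0.0000, hold=0.1719 ⇒ V=0.1719 continue | (k=4,j=4): S=178.9234, K−S=0.0000, hold=0.0000 ⇒ V=0.0000 continue
k=3: (k=3,j=0): S=123.4162, K−S=12.8438, hold=12.0453 ⇒ V=12.8438 exercise | (k=3,j=1): S=137.2323, K−S=0.0000, hold=3.8823 ⇒ V=3.8823 continue | (k=3,j=2): S=152.5951, K−S=0.0000, hold=0.7599 ⇒ V=0.7599 continue | (k=3,j=3): S=169.6778, K−S=0.0000, hold=0.0704 ⇒ V=0.0704 continue
k=2: (k=2,j=0): S=130.1410, K−S=6.1190, hold=7.5108 ⇒ V=7.5108 continue | (k=2,j=1): S=144.7100, K−S=0.0000, hold=2.0303 ⇒ V=2.0303 continue | (k=2,j=2): S=160.9099, K−S=0.0000, hold=0.3519 ⇒ V=0.3519 continue
k=1: (k=1,j=0): S=137.2323, K−S=0.0000, hold=4.2529 ⇒ V=4.2529 continue | (k=1,j=1): S=152.5951, K−S=0.0000, hold=1.0354 ⇒ V=1.0354 continue
k=0: (k=0,j=0): S=144.7100, K−S=0.0000, hold=2.3419 ⇒ V=2.3419 continue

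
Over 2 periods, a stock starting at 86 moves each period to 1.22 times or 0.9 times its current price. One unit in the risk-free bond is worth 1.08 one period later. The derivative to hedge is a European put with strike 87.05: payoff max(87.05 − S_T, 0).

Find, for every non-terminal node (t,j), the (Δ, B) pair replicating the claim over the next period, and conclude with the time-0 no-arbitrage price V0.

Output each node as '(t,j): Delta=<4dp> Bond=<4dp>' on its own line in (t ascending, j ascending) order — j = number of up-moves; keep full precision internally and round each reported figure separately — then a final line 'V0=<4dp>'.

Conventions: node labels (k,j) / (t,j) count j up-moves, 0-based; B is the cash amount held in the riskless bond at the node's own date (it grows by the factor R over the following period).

Arbitrage-free pricing uses the up-move probability p* = (R−d)/(u−d) = 0.5625, discounting each step at R = 1.08.
At maturity the claim pays: V(2,0)=17.3900, V(2,1)=0.0000, V(2,2)=0.0000
Node (1,0) S=77.4000: V=(p*·0.0000+(1−p*)·17.3900)/1.08=7.0446; Δ=(0.0000−17.3900)/(94.4280−69.6600)=-0.7021; B=V−Δ·S=61.3883
Node (1,1) S=104.9200: V=(p*·0.0000+(1−p*)·0.0000)/1.08=0.0000; Δ=(0.0000−0.0000)/(128.0024−94.4280)=0.0000; B=V−Δ·S=0.0000
Node (0,0) S=86.0000: V=(p*·0.0000+(1−p*)·7.0446)/1.08=2.8537; Δ=(0.0000−7.0446)/(104.9200−77.4000)=-0.2560; B=V−Δ·S=24.8679
Sanity check at the root: Δ(0,0)·S0 + B(0,0) reproduces V0 = 2.8537.

(0,0): Delta=-0.2560 Bond=24.8679
(1,0): Delta=-0.7021 Bond=61.3883
(1,1): Delta=0.0000 Bond=0.0000
V0=2.8537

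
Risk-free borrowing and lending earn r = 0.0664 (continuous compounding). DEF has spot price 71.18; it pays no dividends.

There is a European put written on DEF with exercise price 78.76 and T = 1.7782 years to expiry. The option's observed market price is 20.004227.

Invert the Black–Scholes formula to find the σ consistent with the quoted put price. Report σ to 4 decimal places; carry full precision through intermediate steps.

sigma = 0.5613

At σ = 0.5613 the Black–Scholes value reproduces the quote:
σ√T = 0.5613·√1.7782 = 0.748489
d₁ = (ln(S/K) + (r+σ²/2)T) / (σ√T) = (ln(71.18/78.76) + (0.0664+0.5613²/2)·1.7782) / 0.748489 = (-0.101193 + 0.398190) / 0.748489 = 0.396795
d₂ = d₁ − σ√T = 0.396795 − 0.748489 = -0.351694
e^{−rT} = 0.888632
N(−d₁) = 0.345759,  N(−d₂) = 0.637466
V = K·e^{−rT}·N(−d₂) − S·N(−d₁) = 44.615367 − 24.611139 = 20.004227 (the quoted price), and the Black–Scholes price is strictly increasing in σ, so σ is unique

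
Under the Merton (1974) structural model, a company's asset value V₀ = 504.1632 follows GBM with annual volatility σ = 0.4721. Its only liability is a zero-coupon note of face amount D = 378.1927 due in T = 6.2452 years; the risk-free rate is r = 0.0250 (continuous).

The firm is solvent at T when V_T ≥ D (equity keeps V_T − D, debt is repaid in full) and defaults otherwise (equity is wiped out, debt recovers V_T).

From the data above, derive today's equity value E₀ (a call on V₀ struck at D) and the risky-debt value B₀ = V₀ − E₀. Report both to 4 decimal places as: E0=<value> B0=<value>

E0=285.5801 B0=218.5831

Work the structural quantities from V₀ = 504.1632 against face 378.1927:
d₁ = [ln(V₀/D) + (r + σ²/2)T] / (σ√T)
   = [ln(504.1632/378.1927) + (0.0250 + 0.5·0.4721²)·6.2452] / (0.4721·√6.2452)
   = [0.287496 + 0.852090] / 1.179797 = 0.965918
d₂ = d₁ − σ√T = 0.965918 − 1.179797 = -0.213879
N(d₁) = 0.832957,  N(d₂) = 0.415321,  e^(−rT) = 0.855448
E₀ = V₀·N(d₁) − D·e^(−rT)·N(d₂)
   = 504.1632·0.832957 − 378.1927·0.855448·0.415321 = 285.580135
B₀ = V₀ − E₀ = 504.1632 − 285.580135 = 218.583065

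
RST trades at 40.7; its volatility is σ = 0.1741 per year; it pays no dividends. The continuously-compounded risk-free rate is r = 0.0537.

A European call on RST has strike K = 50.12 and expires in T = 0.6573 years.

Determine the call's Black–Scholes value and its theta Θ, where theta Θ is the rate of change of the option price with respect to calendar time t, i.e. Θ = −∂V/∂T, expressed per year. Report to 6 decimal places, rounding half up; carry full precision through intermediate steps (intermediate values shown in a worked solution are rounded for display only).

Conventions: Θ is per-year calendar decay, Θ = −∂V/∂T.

σ√T = 0.1741·√0.6573 = 0.141150
d₁ = (ln(S/K) + (r+σ²/2)T) / (σ√T) = (ln(40.7/50.12) + (0.0537+0.1741²/2)·0.6573) / 0.141150 = (-0.208192 + 0.045259) / 0.141150 = -1.154329
d₂ = d₁ − σ√T = -1.154329 − 0.141150 = -1.295479
e^{−rT} = 0.965319
N(d₁) = 0.124183,  N(d₂) = 0.097578
Call price V = S·N(d₁) − K·e^{−rT}·N(d₂) = 5.054237 − 4.720977 = 0.333260
φ(d₁) = (1/√(2π))·e^{−d₁²/2} = 0.204912
Θ = −S·φ(d₁)·σ/(2√T) − r·K·e^{−rT}·N(d₂) = −0.895464 − 0.253516 = -1.148981

price = 0.333260
Θ = -1.148981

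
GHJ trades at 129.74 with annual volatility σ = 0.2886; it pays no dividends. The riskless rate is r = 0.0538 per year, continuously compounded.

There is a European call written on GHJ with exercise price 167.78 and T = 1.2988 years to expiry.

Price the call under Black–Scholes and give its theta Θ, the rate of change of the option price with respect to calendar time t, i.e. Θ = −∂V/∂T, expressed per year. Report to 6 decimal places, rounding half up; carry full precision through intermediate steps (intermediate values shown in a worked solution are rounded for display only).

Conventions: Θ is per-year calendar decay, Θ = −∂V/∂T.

σ√T = 0.2886·√1.2988 = 0.328903
d₁ = (ln(S/K) + (r+σ²/2)T) / (σ√T) = (ln(129.74/167.78) + (0.0538+0.2886²/2)·1.2988) / 0.328903 = (-0.257121 + 0.123964) / 0.328903 = -0.404853
d₂ = d₁ − σ√T = -0.404853 − 0.328903 = -0.733756
e^{−rT} = 0.932510
N(d₁) = 0.342793,  N(d₂) = 0.231549
Call price V = S·N(d₁) − K·e^{−rT}·N(d₂) = 44.473942 − 36.227329 = 8.246613
φ(d₁) = (1/√(2π))·e^{−d₁²/2} = 0.367552
Θ = −S·φ(d₁)·σ/(2√T) − r·K·e^{−rT}·N(d₂) = −6.037921 − 1.949030 = -7.986952

price = 8.246613
Θ = -7.986952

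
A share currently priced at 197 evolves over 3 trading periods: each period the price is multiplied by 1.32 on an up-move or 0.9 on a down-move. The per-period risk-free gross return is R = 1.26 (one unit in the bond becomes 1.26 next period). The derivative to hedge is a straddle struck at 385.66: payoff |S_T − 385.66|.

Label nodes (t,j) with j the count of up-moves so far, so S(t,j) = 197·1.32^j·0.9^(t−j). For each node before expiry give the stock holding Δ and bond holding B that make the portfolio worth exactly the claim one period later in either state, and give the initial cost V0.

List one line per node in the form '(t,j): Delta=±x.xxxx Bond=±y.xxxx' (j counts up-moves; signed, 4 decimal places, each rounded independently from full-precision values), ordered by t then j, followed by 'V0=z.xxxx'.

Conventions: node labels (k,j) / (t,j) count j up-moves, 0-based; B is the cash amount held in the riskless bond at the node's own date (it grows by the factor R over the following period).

(0,0): Delta=-0.2457 Bond=86.6499
(1,0): Delta=-1.0000 Bond=242.9201
(1,1): Delta=-0.1600 Bond=86.8886
(2,0): Delta=-1.0000 Bond=306.0794
(2,1): Delta=-1.0000 Bond=306.0794
(2,2): Delta=-0.0645 Bond=76.7131
V0=38.2513

No-arbitrage ⇒ martingale measure with p* = (R−d)/(u−d) = 0.8571.
Expiry values: V(3,0)=242.0470, V(3,1)=175.0276, V(3,2)=76.7325, V(3,3)=67.4337
Node (2,0) S=159.5700: V=(p*·175.0276+(1−p*)·242.0470)/1.26=146.5094; Δ=(175.0276−242.0470)/(210.6324−143.6130)=-1.0000; B=V−Δ·S=306.0794
Node (2,1) S=234.0360: V=(p*·76.7325+(1−p*)·175.0276)/1.26=72.0434; Δ=(76.7325−175.0276)/(308.9275−210.6324)=-1.0000; B=V−Δ·S=306.0794
Node (2,2) S=343.2528: V=(p*·67.4337+(1−p*)·76.7325)/1.26=54.5731; Δ=(67.4337−76.7325)/(453.0937−308.9275)=-0.0645; B=V−Δ·S=76.7131
Node (1,0) S=177.3000: V=(p*·72.0434+(1−p*)·146.5094)/1.26=65.6201; Δ=(72.0434−146.5094)/(234.0360−159.5700)=-1.0000; B=V−Δ·S=242.9201
Node (1,1) S=260.0400: V=(p*·54.5731+(1−p*)·72.0434)/1.26=45.2927; Δ=(54.5731−72.0434)/(343.2528−234.0360)=-0.1600; B=V−Δ·S=86.8886
Node (0,0) S=197.0000: V=(p*·45.2927+(1−p*)·65.6201)/1.26=38.2513; Δ=(45.2927−65.6201)/(260.0400−177.3000)=-0.2457; B=V−Δ·S=86.6499
As a check, the time-0 holding Δ(0,0)·S0 + B(0,0) comes to 38.2513 — exactly V0.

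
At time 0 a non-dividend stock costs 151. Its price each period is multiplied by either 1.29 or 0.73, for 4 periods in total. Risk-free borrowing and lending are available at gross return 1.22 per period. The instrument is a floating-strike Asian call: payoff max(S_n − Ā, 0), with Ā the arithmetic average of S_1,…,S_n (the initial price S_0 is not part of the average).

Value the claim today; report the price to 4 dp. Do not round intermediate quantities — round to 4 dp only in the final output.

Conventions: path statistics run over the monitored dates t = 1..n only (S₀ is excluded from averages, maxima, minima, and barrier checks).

Under the martingale measure an up-move has probability p* = 0.8750; value the claim as the probability-weighted average of per-path payoffs, discounted 4 periods at R = 1.22.
Enumerate all 2^4 = 16 price paths (U = up ×1.29, D = down ×0.73); each path with k up-moves has probability p*^k·(1−p*)^(4−k).
DDDD: Ā=73.0802, payoff=0.0000, prob=0.000244
UDDD: Ā=129.1417, payoff=0.0000, prob=0.001709
DUDD: Ā=108.0017, payoff=0.0000, prob=0.001709
UUDD: Ā=190.8524, payoff=0.0000, prob=0.011963
DDUD: Ā=92.5695, payoff=0.0000, prob=0.001709
UDUD: Ā=163.5818, payoff=0.0000, prob=0.011963
DUUD: Ā=142.4418, payoff=0.0000, prob=0.011963
UUUD: Ā=251.7122, payoff=0.0000, prob=0.083740
DDDU: Ā=81.3040, payoff=0.0000, prob=0.001709
UDDU: Ā=143.6742, payoff=0.0000, prob=0.011963
DUDU: Ā=122.5342, payoff=11.3724, prob=0.011963
UUDU: Ā=216.5331, payoff=20.0964, prob=0.083740
DDUU: Ā=107.1020, payoff=26.8046, prob=0.011963
UDUU: Ā=189.2625, payoff=47.3670, prob=0.083740
DUUU: Ā=168.1225, payoff=68.5070, prob=0.083740
UUUU: Ā=297.0932, payoff=121.0604, prob=0.586182
Price = Σ prob·payoff / R^4 = 82.806280 / 2.215335 = 37.3787

price = 37.3787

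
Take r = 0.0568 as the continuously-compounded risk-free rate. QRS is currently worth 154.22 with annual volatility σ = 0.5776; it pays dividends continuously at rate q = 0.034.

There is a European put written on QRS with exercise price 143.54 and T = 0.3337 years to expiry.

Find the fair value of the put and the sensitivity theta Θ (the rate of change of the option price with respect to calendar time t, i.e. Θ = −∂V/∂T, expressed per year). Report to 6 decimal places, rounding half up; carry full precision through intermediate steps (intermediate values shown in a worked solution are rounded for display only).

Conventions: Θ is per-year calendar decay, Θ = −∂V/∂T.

price = 14.156542
Θ = -26.024377

σ√T = 0.5776·√0.3337 = 0.333661
d₁ = (ln(S/K) + (r−q+σ²/2)T) / (σ√T) = (ln(154.22/143.54) + (0.0568−0.034+0.5776²/2)·0.3337) / 0.333661 = (0.071766 + 0.063273) / 0.333661 = 0.404721
d₂ = d₁ − σ√T = 0.404721 − 0.333661 = 0.071060
e^{−rT} = 0.981224
e^{−qT} = 0.988718
N(−d₁) = 0.342841,  N(−d₂) = 0.471675
Put price V = K·e^{−rT}·N(−d₂) − S·e^{−qT}·N(−d₁) = 66.433031 − 52.276490 = 14.156542
φ(d₁) = (1/√(2π))·e^{−d₁²/2} = 0.367571
Θ = −S·e^{−qT}·φ(d₁)·σ/(2√T) − q·S·e^{−qT}·N(−d₁) + r·K·e^{−rT}·N(−d₂) = −28.020373 − 1.777401 + 3.773396 = -26.024377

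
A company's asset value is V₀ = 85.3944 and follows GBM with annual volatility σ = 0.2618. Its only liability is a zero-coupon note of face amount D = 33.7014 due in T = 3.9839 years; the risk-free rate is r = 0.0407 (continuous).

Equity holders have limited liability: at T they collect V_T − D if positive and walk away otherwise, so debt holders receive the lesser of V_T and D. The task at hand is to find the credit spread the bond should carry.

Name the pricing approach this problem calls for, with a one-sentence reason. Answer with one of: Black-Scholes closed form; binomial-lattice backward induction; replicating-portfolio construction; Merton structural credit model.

framework: Merton structural credit model

Key observation: the question is about default risk generated by asset-value dynamics against a debt face of 33.7014 — the structural framework prices exactly that.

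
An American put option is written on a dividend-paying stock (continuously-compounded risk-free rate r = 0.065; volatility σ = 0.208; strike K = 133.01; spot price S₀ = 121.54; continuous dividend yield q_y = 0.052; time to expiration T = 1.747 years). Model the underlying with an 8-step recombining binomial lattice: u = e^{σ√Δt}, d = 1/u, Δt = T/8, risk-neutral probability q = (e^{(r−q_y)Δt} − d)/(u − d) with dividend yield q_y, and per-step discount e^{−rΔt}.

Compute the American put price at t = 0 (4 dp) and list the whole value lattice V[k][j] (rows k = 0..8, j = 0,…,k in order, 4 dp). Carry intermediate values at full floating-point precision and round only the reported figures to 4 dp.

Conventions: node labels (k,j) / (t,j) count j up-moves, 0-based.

price = 18.2232
tree:
18.2232
24.8722 11.8430
32.9426 17.2082 6.6112
42.2114 24.2382 10.4024 2.8631
50.6216 32.9426 15.8969 4.9943 0.7313
58.2528 42.2114 23.4212 8.5389 1.4553 0.0000
65.1772 50.6216 32.9426 14.2068 2.8962 0.0000 0.0000
71.4603 58.2528 42.2114 22.7277 5.7636 0.0000 0.0000 0.0000
77.1613 65.1772 50.6216 32.9426 11.4700 0.0000 0.0000 0.0000 0.0000

Δt=0.21838  u=1.10208  d=0.90737  q=0.49032  discount=0.98591
step 8 (expiry): payoffs max(K−S,0) = 77.1613 65.1772 50.6216 32.9426 11.4700 0.0000 0.0000 0.0000 0.0000
k=7: (k=7,j=0): S=61.5497, K−S=71.4603, hold=70.2806 ⇒ V=71.4603 exercise | (k=7,j=1): S=74.7572, K−S=58.2528, hold=57.2223 ⇒ V=58.2528 exercise | (k=7,j=2): S=90.7986, K−S=42.2114, hold=41.3619 ⇒ V=42.2114 exercise | (k=7,j=3): S=110.2823, K−S=22.7277, hold=22.0982 ⇒ V=22.7277 exercise | (k=7,j=4): S=133.9469, K−S=0.0000, hold=5.7636 ⇒ V=5.7636 continue | (k=7,j=5): S=162.6893, K−S=0.0000, hold=0.0000 ⇒ V=0.0000 continue | (k=7,j=6): S=197.5994, K−S=0.0000, hold=0.0000 ⇒ V=0.0000 continue | (k=7,j=7): S=240.0005, K−S=0.0000, hold=0.0000 ⇒ V=0.0000 continue
k=6: (k=6,j=0): S=67.8328, K−S=65.1772, hold=64.0685 ⇒ V=65.1772 exercise | (k=6,j=1): S=82.3884, K−S=50.6216, hold=49.6772 ⇒ V=50.6216 exercise | (k=6,j=2): S=100.0674, K−S=32.9426, hold=32.1978 ⇒ V=32.9426 exercise | (k=6,j=3): S=121.5400, K−S=11.4700, hold=14.2068 ⇒ V=14.2068 continue | (k=6,j=4): S=147.6202, K−S=0.0000, hold=2.8962 ⇒ V=2.8962 continue | (k=6,j=5): S=179.2967, K−S=0.0000, hold=0.0000 ⇒ V=0.0000 continue | (k=6,j=6): S=217.7704, K−S=0.0000, hold=0.0000 ⇒ V=0.0000 continue
k=5: (k=5,j=0): S=74.7572, K−S=58.2528, hold=57.2223 ⇒ V=58.2528 exercise | (k=5,j=1): S=90.7986, K−S=42.2114, hold=41.3619 ⇒ V=42.2114 exercise | (k=5,j=2): S=110.2823, K−S=22.7277, hold=23.4212 ⇒ V=23.4212 continue | (k=5,j=3): S=133.9469, K−S=0.0000, hold=8.5389 ⇒ V=8.5389 continue | (k=5,j=4): S=162.6893, K−S=0.0000, hold=1.4553 ⇒ V=1.4553 continue | (k=5,j=5): S=197.5994, K−S=0.0000, hold=0.0000 ⇒ V=0.0000 continue
k=4: (k=4,j=0): S=82.3884, K−S=50.6216, hold=49.6772 ⇒ V=50.6216 exercise | (k=4,j=1): S=100.0674, K−S=32.9426, hold=32.5331 ⇒ V=32.9426 exercise | (k=4,j=2): S=121.5400, K−S=11.4700, hold=15.8969 ⇒ V=15.8969 continue | (k=4,j=3): S=147.6202, K−S=0.0000, hold=4.9943 ⇒ V=4.9943 continue | (k=4,j=4): S=179.2967, K−S=0.0000, hold=0.7313 ⇒ V=0.7313 continue
k=3: (k=3,j=0): S=90.7986, K−S=42.2114, hold=41.3619 ⇒ V=42.2114 exercise | (k=3,j=1): S=110.2823, K−S=22.7277, hold=24.2382 ⇒ V=24.2382 continue | (k=3,j=2): S=133.9469, K−S=0.0000, hold=10.4024 ⇒ V=10.4024 continue | (k=3,j=3): S=162.6893, K−S=0.0000, hold=2.8631 ⇒ V=2.8631 continue
k=2: (k=2,j=0): S=100.0674, K−S=32.9426, hold=32.9280 ⇒ V=32.9426 exercise | (k=2,j=1): S=121.5400, K−S=11.4700, hold=17.2082 ⇒ V=17.2082 continue | (k=2,j=2): S=147.6202, K−S=0.0000, hold=6.6112 ⇒ V=6.6112 continue
k=1: (k=1,j=0): S=110.2823, K−S=22.7277, hold=24.8722 ⇒ V=24.8722 continue | (k=1,j=1): S=133.9469, K−S=0.0000, hold=11.8430 ⇒ V=11.8430 continue
k=0: (k=0,j=0): S=121.5400, K−S=11.4700, hold=18.2232 ⇒ V=18.2232 continue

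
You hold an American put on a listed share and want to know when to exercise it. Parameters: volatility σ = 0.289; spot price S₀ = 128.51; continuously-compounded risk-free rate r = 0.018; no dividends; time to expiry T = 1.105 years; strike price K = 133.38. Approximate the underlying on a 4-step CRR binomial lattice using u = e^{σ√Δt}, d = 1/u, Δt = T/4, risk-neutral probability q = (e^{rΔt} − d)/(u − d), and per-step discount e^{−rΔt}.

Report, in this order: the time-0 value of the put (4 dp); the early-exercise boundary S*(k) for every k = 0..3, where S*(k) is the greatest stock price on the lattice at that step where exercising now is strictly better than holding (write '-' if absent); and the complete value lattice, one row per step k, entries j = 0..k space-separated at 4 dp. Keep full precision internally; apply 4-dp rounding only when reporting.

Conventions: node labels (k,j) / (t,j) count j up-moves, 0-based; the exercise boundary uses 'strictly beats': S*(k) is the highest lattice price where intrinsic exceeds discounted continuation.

price = 17.1642
boundary = - - 94.8420 110.4000
tree:
17.1642
26.2504 7.4380
38.5380 13.1291 1.3116
51.9034 22.9800 2.5274 0.0000
63.3853 38.5380 4.8700 0.0000 0.0000

Δt=0.27625, u=1.16404, d=0.85908, q=0.47844, disc=e^(-rΔt)=0.99504
k=4 terminal: V=max(K-S,0) → 63.3853 38.5380 4.8700 0.0000 0.0000
k=3: j=0 S=81.4766 intr=51.9034 cont=51.2418 V=51.9034[EX]; j=1 S=110.4000 intr=22.9800 cont=22.3185 V=22.9800[EX]; j=2 S=149.5908 intr=0.0000 cont=2.5274 V=2.5274[hold]; j=3 S=202.6940 intr=0.0000 cont=0.0000 V=0.0000[hold]  S*(3)=110.4000
k=2: j=0 S=94.8420 intr=38.5380 cont=37.8764 V=38.5380[EX]; j=1 S=128.5100 intr=4.8700 cont=13.1291 V=13.1291[hold]; j=2 S=174.1297 intr=0.0000 cont=1.3116 V=1.3116[hold]  S*(2)=94.8420
k=1: j=0 S=110.4000 intr=22.9800 cont=26.2504 V=26.2504[hold]; j=1 S=149.5908 intr=0.0000 cont=7.4380 V=7.4380[hold]  S*(1)=-
k=0: j=0 S=128.5100 intr=4.8700 cont=17.1642 V=17.1642[hold]  S*(0)=-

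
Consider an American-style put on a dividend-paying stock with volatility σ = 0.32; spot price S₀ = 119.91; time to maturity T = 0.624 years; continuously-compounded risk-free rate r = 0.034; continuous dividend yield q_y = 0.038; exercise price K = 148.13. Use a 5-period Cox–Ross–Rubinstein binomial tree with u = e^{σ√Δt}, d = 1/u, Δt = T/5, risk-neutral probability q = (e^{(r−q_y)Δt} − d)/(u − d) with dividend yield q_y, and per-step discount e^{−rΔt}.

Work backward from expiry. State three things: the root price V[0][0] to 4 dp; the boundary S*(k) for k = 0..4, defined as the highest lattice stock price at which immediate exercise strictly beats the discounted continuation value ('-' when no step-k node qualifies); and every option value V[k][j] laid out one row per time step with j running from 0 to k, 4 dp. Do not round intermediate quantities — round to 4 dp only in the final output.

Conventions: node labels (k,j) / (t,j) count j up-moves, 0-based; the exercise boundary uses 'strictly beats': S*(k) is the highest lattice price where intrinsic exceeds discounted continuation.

price = 32.0944
boundary = - - 95.6455 107.0927 119.9100
tree:
32.0944
41.8642 21.3488
52.4845 30.2464 11.4911
62.7082 41.0373 18.3306 3.8691
71.8390 52.4845 28.2200 7.3253 0.0000
79.9938 62.7082 41.0373 13.8687 0.0000 0.0000

Δt=0.12480, u=1.11968, d=0.89311, q=0.46957, disc=e^(-rΔt)=0.99577
k=5 terminal: V=max(K-S,0) → 79.9938 62.7082 41.0373 13.8687 0.0000 0.0000
k=4: j=0 S=76.2910 intr=71.8390 cont=71.5727 V=71.8390[EX]; j=1 S=95.6455 intr=52.4845 cont=52.3098 V=52.4845[EX]; j=2 S=119.9100 intr=28.2200 cont=28.1601 V=28.2200[EX]; j=3 S=150.3302 intr=0.0000 cont=7.3253 V=7.3253[hold]; j=4 S=188.4679 intr=0.0000 cont=0.0000 V=0.0000[hold]  S*(4)=119.9100
k=3: j=0 S=85.4218 intr=62.7082 cont=62.4851 V=62.7082[EX]; j=1 S=107.0927 intr=41.0373 cont=40.9167 V=41.0373[EX]; j=2 S=134.2613 intr=13.8687 cont=18.3306 V=18.3306[hold]; j=3 S=168.3224 intr=0.0000 cont=3.8691 V=3.8691[hold]  S*(3)=107.0927
k=2: j=0 S=95.6455 intr=52.4845 cont=52.3098 V=52.4845[EX]; j=1 S=119.9100 intr=28.2200 cont=30.2464 V=30.2464[hold]; j=2 S=150.3302 intr=0.0000 cont=11.4911 V=11.4911[hold]  S*(2)=95.6455
k=1: j=0 S=107.0927 intr=41.0373 cont=41.8642 V=41.8642[hold]; j=1 S=134.2613 intr=13.8687 cont=21.3488 V=21.3488[hold]  S*(1)=-
k=0: j=0 S=119.9100 intr=28.2200 cont=32.0944 V=32.0944[hold]  S*(0)=-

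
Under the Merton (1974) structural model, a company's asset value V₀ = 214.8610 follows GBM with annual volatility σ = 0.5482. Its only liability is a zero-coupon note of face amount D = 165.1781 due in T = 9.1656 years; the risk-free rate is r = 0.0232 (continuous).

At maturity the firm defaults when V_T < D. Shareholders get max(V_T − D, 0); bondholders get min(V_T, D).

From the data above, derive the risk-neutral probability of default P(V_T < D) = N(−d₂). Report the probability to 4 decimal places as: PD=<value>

Work the structural quantities from V₀ = 214.8610 against face 165.1781:
d₁ = [ln(V₀/D) + (r + σ²/2)T] / (σ√T)
   = [ln(214.8610/165.1781) + (0.0232 + 0.5·0.5482²)·9.1656] / (0.5482·√9.1656)
   = [0.262967 + 1.589880] / 1.659661 = 1.116401
d₂ = d₁ − σ√T = 1.116401 − 1.659661 = -0.543261
risk-neutral PD = N(−d₂) = N(0.543261) = 0.706525

PD=0.7065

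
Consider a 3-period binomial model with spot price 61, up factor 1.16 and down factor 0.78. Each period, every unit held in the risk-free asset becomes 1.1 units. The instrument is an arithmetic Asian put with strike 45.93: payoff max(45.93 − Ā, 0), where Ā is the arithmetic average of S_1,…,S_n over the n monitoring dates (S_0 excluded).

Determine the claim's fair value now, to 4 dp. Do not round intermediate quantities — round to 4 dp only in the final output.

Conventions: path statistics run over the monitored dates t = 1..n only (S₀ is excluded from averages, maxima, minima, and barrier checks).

price = 0.0766

No-arbitrage gives p* = (R−d)/(u−d) = 0.8421: enumerate every path, weight its payoff by its p*-probability, and discount by R^3.
Enumerate all 2^3 = 8 price paths (U = up ×1.16, D = down ×0.78); each path with k up-moves has probability p*^k·(1−p*)^(3−k).
DDD: Ā=37.8800, payoff=8.0500, prob=0.003936
UDD: Ā=56.3344, payoff=0.0000, prob=0.020994
DUD: Ā=48.6077, payoff=0.0000, prob=0.020994
UUD: Ā=72.2884, payoff=0.0000, prob=0.111970
DDU: Ā=42.5809, payoff=3.3491, prob=0.020994
UDU: Ā=63.3255, payoff=0.0000, prob=0.111970
DUU: Ā=55.5988, payoff=0.0000, prob=0.111970
UUU: Ā=82.6854, payoff=0.0000, prob=0.597172
Price = Σ prob·payoff / R^3 = 0.102000 / 1.331000 = 0.0766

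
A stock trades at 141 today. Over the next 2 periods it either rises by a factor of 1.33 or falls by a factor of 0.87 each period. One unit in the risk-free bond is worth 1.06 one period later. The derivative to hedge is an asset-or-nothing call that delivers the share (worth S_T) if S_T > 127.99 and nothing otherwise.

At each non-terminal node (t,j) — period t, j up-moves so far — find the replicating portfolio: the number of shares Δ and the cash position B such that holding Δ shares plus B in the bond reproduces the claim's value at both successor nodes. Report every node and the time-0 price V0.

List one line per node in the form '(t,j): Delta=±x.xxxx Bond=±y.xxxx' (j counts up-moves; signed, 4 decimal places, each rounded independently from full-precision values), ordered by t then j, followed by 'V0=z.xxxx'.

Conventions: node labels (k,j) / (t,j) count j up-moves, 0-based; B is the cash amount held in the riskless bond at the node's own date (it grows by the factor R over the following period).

(0,0): Delta=1.9111 Bond=-161.1928
(1,0): Delta=2.8913 Bond=-291.1022
(1,1): Delta=1.0000 Bond=0.0000
V0=108.2767

Under the risk-neutral measure, an up-move has probability p* = (R−d)/(u−d) = 0.4130 and values discount at R = 1.06.
Payoffs at expiry: V(2,0)=0.0000, V(2,1)=163.1511, V(2,2)=249.4149
Node (1,0) S=122.6700: V=(p*·163.1511+(1−p*)·0.0000)/1.06=63.5741; Δ=(163.1511−0.0000)/(163.1511−106.7229)=2.8913; B=V−Δ·S=-291.1022
Node (1,1) S=187.5300: V=(p*·249.4149+(1−p*)·163.1511)/1.06=187.5300; Δ=(249.4149−163.1511)/(249.4149−163.1511)=1.0000; B=V−Δ·S=0.0000
Node (0,0) S=141.0000: V=(p*·187.5300+(1−p*)·63.5741)/1.06=108.2767; Δ=(187.5300−63.5741)/(187.5300−122.6700)=1.9111; B=V−Δ·S=-161.1928
Check: Δ(0,0)·S0 + B(0,0) = 108.2767 = V0.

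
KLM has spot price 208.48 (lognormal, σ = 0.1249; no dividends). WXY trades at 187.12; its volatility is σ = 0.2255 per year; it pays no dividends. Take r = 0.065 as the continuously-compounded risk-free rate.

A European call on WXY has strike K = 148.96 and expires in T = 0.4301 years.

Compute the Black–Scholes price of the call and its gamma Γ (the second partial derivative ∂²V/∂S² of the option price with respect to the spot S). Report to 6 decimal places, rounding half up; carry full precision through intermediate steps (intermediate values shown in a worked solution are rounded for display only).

price = 42.678340
Γ = 0.002826

σ√T = 0.2255·√0.4301 = 0.147887
d₁ = (ln(S/K) + (r+σ²/2)T) / (σ√T) = (ln(187.12/148.96) + (0.065+0.2255²/2)·0.4301) / 0.147887 = (0.228072 + 0.038892) / 0.147887 = 1.805185
d₂ = d₁ − σ√T = 1.805185 − 0.147887 = 1.657297
e^{−rT} = 0.972431
N(d₁) = 0.964477,  N(d₂) = 0.951270
Call price V = S·N(d₁) − K·e^{−rT}·N(d₂) = 180.472959 − 137.794619 = 42.678340
φ(d₁) = (1/√(2π))·e^{−d₁²/2} = 0.078216
Γ = φ(d₁) / (S·σ·√T) = 0.002826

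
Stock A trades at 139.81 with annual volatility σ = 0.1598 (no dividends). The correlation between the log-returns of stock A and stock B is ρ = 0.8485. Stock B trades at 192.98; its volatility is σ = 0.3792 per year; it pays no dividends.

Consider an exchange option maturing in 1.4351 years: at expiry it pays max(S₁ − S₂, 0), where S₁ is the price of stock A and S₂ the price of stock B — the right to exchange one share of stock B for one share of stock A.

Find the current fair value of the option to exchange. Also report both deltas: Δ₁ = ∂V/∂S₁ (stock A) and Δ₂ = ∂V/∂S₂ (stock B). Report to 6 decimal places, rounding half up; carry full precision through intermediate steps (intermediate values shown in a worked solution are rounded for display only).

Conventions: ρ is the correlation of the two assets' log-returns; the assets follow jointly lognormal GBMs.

σ_eff = √(σ₁² + σ₂² − 2ρσ₁σ₂) = √(0.1598² + 0.3792² − 2·0.8485·0.1598·0.3792) = 0.257870
d₁ = (ln(S₁/S₂) + (q₂ − q₁ + σ_eff²/2)T) / (σ_eff√T) = (ln(139.81/192.98) + (0.0 − 0.0 + 0.033248)·1.4351) / 0.308917 = -0.888870
d₂ = d₁ − σ_eff√T = -0.888870 − 0.308917 = -1.197787
N(d₁) = 0.187036,  N(d₂) = 0.115500
V = S₁·e^{−q₁T}·N(d₁) − S₂·e^{−q₂T}·N(d₂) = 26.149564 − 22.289172 = 3.860392
Key observation: r never enters — measured in units of stock B, the claim is a call on S₁/S₂ struck at 1, so only the dividend yields and σ_eff matter.
Δ₁ = e^{−q₁T}·N(d₁) = 0.187036;  Δ₂ = −e^{−q₂T}·N(d₂) = -0.115500

exchange price = 3.860392
Δ1 = 0.187036
Δ2 = -0.115500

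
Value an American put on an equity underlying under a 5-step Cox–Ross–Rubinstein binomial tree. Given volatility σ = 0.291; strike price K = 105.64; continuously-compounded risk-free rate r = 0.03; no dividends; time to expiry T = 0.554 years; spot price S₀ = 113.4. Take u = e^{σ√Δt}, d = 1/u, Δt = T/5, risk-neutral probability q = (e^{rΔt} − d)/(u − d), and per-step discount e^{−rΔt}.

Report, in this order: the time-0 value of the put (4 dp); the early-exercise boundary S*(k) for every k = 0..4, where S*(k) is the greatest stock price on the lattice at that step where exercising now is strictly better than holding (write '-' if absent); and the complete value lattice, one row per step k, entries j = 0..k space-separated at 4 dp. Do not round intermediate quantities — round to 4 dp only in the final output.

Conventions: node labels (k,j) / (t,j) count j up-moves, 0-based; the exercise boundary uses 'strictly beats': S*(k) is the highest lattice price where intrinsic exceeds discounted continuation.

price = 5.5187
boundary = - - - 84.8028 93.4282
tree:
5.5187
8.8871 2.0914
13.8928 3.7986 0.3496
20.8372 6.8440 0.6919 0.0000
28.6662 12.2118 1.3691 0.0000 0.0000
35.7725 20.8372 2.7092 0.0000 0.0000 0.0000

params: Δt=0.11080 u=1.10171 d=0.90768 q=0.49296 e^(-rΔt)=0.99668
t_5 payoffs: 35.7725 20.8372 2.7092 0.0000 0.0000 0.0000
t_4: node(4,0) S=76.9738 payoff=28.6662 vs cont=28.3156 → 28.6662 [stop]  node(4,1) S=93.4282 payoff=12.2118 vs cont=11.8612 → 12.2118 [stop]  node(4,2) S=113.4000 payoff=0.0000 vs cont=1.3691 → 1.3691 [wait]  node(4,3) S=137.6411 payoff=0.0000 vs cont=0.0000 → 0.0000 [wait]  node(4,4) S=167.0641 payoff=0.0000 vs cont=0.0000 → 0.0000 [wait]  ⇒ S*(4)=93.4282
t_3: node(3,0) S=84.8028 payoff=20.8372 vs cont=20.4866 → 20.8372 [stop]  node(3,1) S=102.9308 payoff=2.7092 vs cont=6.8440 → 6.8440 [wait]  node(3,2) S=124.9340 payoff=0.0000 vs cont=0.6919 → 0.6919 [wait]  node(3,3) S=151.6407 payoff=0.0000 vs cont=0.0000 → 0.0000 [wait]  ⇒ S*(3)=84.8028
t_2: node(2,0) S=93.4282 payoff=12.2118 vs cont=13.8928 → 13.8928 [wait]  node(2,1) S=113.4000 payoff=0.0000 vs cont=3.7986 → 3.7986 [wait]  node(2,2) S=137.6411 payoff=0.0000 vs cont=0.3496 → 0.3496 [wait]  ⇒ S*(2)=-
t_1: node(1,0) S=102.9308 payoff=2.7092 vs cont=8.8871 → 8.8871 [wait]  node(1,1) S=124.9340 payoff=0.0000 vs cont=2.0914 → 2.0914 [wait]  ⇒ S*(1)=-
t_0: node(0,0) S=113.4000 payoff=0.0000 vs cont=5.5187 → 5.5187 [wait]  ⇒ S*(0)=-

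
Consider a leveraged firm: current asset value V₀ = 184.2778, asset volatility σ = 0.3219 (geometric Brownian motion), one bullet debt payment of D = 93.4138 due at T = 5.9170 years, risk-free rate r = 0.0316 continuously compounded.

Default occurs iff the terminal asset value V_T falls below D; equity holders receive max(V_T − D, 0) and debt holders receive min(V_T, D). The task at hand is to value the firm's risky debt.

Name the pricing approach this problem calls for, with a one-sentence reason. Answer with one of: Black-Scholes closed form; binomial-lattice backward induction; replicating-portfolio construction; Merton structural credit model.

Key observation: assets follow a GBM and default happens iff V_T < 93.4138; valuing claims on that split (equity as a call, risky debt as the residual) is the structural model's definition.

framework: Merton structural credit model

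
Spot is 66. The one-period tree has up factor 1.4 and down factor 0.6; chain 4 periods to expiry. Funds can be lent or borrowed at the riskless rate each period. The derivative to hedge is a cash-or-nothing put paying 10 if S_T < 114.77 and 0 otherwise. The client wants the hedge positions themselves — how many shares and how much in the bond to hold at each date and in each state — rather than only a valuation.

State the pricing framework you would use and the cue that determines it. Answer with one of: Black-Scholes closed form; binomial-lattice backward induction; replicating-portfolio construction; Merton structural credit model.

Key observation: what is demanded is not a single number but the (Δ, B) position at each node of the 1.4/0.6 tree starting at 66; constructing those positions is the replicating-portfolio method.

framework: replicating-portfolio construction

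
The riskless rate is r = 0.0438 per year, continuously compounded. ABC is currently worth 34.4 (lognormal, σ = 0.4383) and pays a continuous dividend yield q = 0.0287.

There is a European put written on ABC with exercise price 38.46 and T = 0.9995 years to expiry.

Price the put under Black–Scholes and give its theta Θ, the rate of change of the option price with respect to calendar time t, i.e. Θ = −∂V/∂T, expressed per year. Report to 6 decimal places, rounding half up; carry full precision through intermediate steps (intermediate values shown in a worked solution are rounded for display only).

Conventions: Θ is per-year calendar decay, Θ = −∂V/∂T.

σ√T = 0.4383·√0.9995 = 0.438190
d₁ = (ln(S/K) + (r−q+σ²/2)T) / (σ√T) = (ln(34.4/38.46) + (0.0438−0.0287+0.4383²/2)·0.9995) / 0.438190 = (-0.111562 + 0.111098) / 0.438190 = -0.001060
d₂ = d₁ − σ√T = -0.001060 − 0.438190 = -0.439250
e^{−rT} = 0.957166
e^{−qT} = 0.971722
N(−d₁) = 0.500423,  N(−d₂) = 0.669760
Put price V = K·e^{−rT}·N(−d₂) − S·e^{−qT}·N(−d₁) = 24.655611 − 16.727747 = 7.927865
φ(d₁) = (1/√(2π))·e^{−d₁²/2} = 0.398942
Θ = −S·e^{−qT}·φ(d₁)·σ/(2√T) − q·S·e^{−qT}·N(−d₁) + r·K·e^{−rT}·N(−d₂) = −2.923212 − 0.480086 + 1.079916 = -2.323383

price = 7.927865
Θ = -2.323383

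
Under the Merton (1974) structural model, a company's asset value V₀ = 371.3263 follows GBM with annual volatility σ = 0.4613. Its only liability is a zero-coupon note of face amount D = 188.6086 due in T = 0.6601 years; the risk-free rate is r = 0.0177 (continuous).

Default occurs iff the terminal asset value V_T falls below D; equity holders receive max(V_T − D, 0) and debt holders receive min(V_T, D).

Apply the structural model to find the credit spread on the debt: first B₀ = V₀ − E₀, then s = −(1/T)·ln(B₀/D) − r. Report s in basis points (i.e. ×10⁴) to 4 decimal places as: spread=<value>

Work the structural quantities from V₀ = 371.3263 against face 188.6086:
d₁ = [ln(V₀/D) + (r + σ²/2)T] / (σ√T)
   = [ln(371.3263/188.6086) + (0.0177 + 0.5·0.4613²)·0.6601] / (0.4613·√0.6601)
   = [0.677407 + 0.081918] / 0.374790 = 2.025999
d₂ = d₁ − σ√T = 2.025999 − 0.374790 = 1.651209
N(d₁) = 0.978618,  N(d₂) = 0.950652,  e^(−rT) = 0.988384
E₀ = V₀·N(d₁) − D·e^(−rT)·N(d₂)
   = 371.3263·0.978618 − 188.6086·0.988384·0.950652 = 186.168013
B₀ = V₀ − E₀ = 371.3263 − 186.168013 = 185.158287
spread = −(1/T)·ln(B₀/D) − r = −(1/0.6601)·ln(185.158287/188.6086) − 0.0177 = 0.01026986
in basis points: 0.01026986 × 10⁴ = 102.6986 bp

spread=102.6986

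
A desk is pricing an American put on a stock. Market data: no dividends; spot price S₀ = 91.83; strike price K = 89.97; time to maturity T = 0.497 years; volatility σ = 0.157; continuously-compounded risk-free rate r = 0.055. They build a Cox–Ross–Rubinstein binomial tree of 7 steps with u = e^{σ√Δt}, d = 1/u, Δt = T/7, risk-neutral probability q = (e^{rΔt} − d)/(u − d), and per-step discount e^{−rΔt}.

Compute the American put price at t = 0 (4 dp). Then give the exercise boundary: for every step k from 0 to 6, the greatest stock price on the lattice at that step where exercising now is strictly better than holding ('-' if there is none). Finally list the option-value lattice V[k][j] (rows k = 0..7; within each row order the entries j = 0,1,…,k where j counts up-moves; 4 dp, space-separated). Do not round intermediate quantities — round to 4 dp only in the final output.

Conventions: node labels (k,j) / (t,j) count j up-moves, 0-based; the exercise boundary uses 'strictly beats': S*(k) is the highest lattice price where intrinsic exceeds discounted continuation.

price = 2.4335
boundary = - - - 80.9990 77.6804 80.9990 84.4594
tree:
2.4335
3.8906 1.1914
6.0228 2.0754 0.4359
8.9710 3.5176 0.8435 0.0866
12.2896 5.7542 1.6093 0.1875 0.0000
15.4722 8.9710 3.0147 0.4059 0.0000 0.0000
18.5245 12.2896 5.5106 0.8787 0.0000 0.0000 0.0000
21.4517 15.4722 8.9710 1.9024 0.0000 0.0000 0.0000 0.0000

params: Δt=0.07100 u=1.04272 d=0.95903 q=0.53629 e^(-rΔt)=0.99610
t_7 payoffs: 21.4517 15.4722 8.9710 1.9024 0.0000 0.0000 0.0000 0.0000
t_6: node(6,0) S=71.4455 payoff=18.5245 vs cont=18.1738 → 18.5245 [stop]  node(6,1) S=77.6804 payoff=12.2896 vs cont=11.9389 → 12.2896 [stop]  node(6,2) S=84.4594 payoff=5.5106 vs cont=5.1599 → 5.5106 [stop]  node(6,3) S=91.8300 payoff=0.0000 vs cont=0.8787 → 0.8787 [wait]  node(6,4) S=99.8438 payoff=0.0000 vs cont=0.0000 → 0.0000 [wait]  node(6,5) S=108.5569 payoff=0.0000 vs cont=0.0000 → 0.0000 [wait]  node(6,6) S=118.0305 payoff=0.0000 vs cont=0.0000 → 0.0000 [wait]  ⇒ S*(6)=84.4594
t_5: node(5,0) S=74.4978 payoff=15.4722 vs cont=15.1216 → 15.4722 [stop]  node(5,1) S=80.9990 payoff=8.9710 vs cont=8.6203 → 8.9710 [stop]  node(5,2) S=88.0676 payoff=1.9024 vs cont=3.0147 → 3.0147 [wait]  node(5,3) S=95.7531 payoff=0.0000 vs cont=0.4059 → 0.4059 [wait]  node(5,4) S=104.1093 payoff=0.0000 vs cont=0.0000 → 0.0000 [wait]  node(5,5) S=113.1946 payoff=0.0000 vs cont=0.0000 → 0.0000 [wait]  ⇒ S*(5)=80.9990
t_4: node(4,0) S=77.6804 payoff=12.2896 vs cont=11.9389 → 12.2896 [stop]  node(4,1) S=84.4594 payoff=5.5106 vs cont=5.7542 → 5.7542 [wait]  node(4,2) S=91.8300 payoff=0.0000 vs cont=1.6093 → 1.6093 [wait]  node(4,3) S=99.8438 payoff=0.0000 vs cont=0.1875 → 0.1875 [wait]  node(4,4) S=108.5569 payoff=0.0000 vs cont=0.0000 → 0.0000 [wait]  ⇒ S*(4)=77.6804
t_3: node(3,0) S=80.9990 payoff=8.9710 vs cont=8.7504 → 8.9710 [stop]  node(3,1) S=88.0676 payoff=1.9024 vs cont=3.5176 → 3.5176 [wait]  node(3,2) S=95.7531 payoff=0.0000 vs cont=0.8435 → 0.8435 [wait]  node(3,3) S=104.1093 payoff=0.0000 vs cont=0.0866 → 0.0866 [wait]  ⇒ S*(3)=80.9990
t_2: node(2,0) S=84.4594 payoff=5.5106 vs cont=6.0228 → 6.0228 [wait]  node(2,1) S=91.8300 payoff=0.0000 vs cont=2.0754 → 2.0754 [wait]  node(2,2) S=99.8438 payoff=0.0000 vs cont=0.4359 → 0.4359 [wait]  ⇒ S*(2)=-
t_1: node(1,0) S=88.0676 payoff=1.9024 vs cont=3.8906 → 3.8906 [wait]  node(1,1) S=95.7531 payoff=0.0000 vs cont=1.1914 → 1.1914 [wait]  ⇒ S*(1)=-
t_0: node(0,0) S=91.8300 payoff=0.0000 vs cont=2.4335 → 2.4335 [wait]  ⇒ S*(0)=-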